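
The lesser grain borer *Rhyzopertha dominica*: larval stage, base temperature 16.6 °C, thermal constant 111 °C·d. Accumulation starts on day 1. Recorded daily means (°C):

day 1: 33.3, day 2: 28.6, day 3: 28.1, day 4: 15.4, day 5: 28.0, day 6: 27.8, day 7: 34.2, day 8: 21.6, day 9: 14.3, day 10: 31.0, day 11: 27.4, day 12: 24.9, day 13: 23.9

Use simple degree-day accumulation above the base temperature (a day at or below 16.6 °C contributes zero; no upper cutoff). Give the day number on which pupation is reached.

Daily DD above 16.6 °C: 16.7, 12.0, 11.5, 0.0, 11.4, 11.2, 17.6, 5.0, 0.0, 14.4, 10.8, 8.3, 7.3.
Cumulative: 16.7, 28.7, 40.2, 40.2, 51.6, 62.8, 80.4, 85.4, 85.4, 99.8, 110.6, 118.9, 126.2.
The total first reaches 111 DD on day 12.

day 12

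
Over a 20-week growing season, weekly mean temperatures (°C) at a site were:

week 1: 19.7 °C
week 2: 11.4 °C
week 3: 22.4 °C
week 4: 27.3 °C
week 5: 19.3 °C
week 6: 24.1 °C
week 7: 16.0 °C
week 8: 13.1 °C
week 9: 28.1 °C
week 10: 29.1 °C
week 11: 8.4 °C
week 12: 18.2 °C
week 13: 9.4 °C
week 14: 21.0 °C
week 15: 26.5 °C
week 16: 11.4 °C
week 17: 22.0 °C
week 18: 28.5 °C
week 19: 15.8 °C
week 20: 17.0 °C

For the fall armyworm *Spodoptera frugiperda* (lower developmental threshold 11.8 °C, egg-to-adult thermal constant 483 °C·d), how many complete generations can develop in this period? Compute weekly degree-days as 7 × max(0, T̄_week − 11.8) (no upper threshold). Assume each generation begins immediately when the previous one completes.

2 generations

Weekly DD (7 × max(0, T̄ − 11.8)): 55.3, 0.0, 74.2, 108.5, 52.5, 86.1, 29.4, 9.1, 114.1, 121.1, 0.0, 44.8, 0.0, 64.4, 102.9, 0.0, 71.4, 116.9, 28.0, 36.4.
Season total = 1115.1 DD.
Complete generations = ⌊1115.1 / 483⌋ = 2.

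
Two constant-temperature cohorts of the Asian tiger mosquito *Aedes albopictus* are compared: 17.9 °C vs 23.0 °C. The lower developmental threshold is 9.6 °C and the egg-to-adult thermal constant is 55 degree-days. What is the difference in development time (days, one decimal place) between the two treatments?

At 17.9 °C: 55 / (17.9 − 9.6) = 55 / 8.3 = 6.627 d.
At 23.0 °C: 55 / (23.0 − 9.6) = 55 / 13.4 = 4.104 d.
Difference = |6.627 − 4.104| = 2.522 ≈ 2.5 days.

2.5 days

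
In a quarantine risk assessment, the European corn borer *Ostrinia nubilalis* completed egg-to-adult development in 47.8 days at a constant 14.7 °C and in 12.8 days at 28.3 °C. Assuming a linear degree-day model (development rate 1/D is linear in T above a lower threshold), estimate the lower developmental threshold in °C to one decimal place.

9.7 °C

Under the model K = D·(T − T_b), so D₁·(T₁ − T_b) = D₂·(T₂ − T_b).
47.8·(14.7 − T_b) = 12.8·(28.3 − T_b)
T_b = (47.8·14.7 − 12.8·28.3) / (47.8 − 12.8) = 340.42 / 35.0 = 9.726 °C ≈ 9.7 °C.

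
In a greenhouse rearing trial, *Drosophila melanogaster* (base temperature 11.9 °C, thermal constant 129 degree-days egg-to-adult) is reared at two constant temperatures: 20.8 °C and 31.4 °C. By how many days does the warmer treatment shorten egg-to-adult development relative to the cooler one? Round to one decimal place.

7.9 days

At 20.8 °C: 129 / (20.8 − 11.9) = 129 / 8.9 = 14.494 d.
At 31.4 °C: 129 / (31.4 − 11.9) = 129 / 19.5 = 6.615 d.
Difference = |14.494 − 6.615| = 7.879 ≈ 7.9 days.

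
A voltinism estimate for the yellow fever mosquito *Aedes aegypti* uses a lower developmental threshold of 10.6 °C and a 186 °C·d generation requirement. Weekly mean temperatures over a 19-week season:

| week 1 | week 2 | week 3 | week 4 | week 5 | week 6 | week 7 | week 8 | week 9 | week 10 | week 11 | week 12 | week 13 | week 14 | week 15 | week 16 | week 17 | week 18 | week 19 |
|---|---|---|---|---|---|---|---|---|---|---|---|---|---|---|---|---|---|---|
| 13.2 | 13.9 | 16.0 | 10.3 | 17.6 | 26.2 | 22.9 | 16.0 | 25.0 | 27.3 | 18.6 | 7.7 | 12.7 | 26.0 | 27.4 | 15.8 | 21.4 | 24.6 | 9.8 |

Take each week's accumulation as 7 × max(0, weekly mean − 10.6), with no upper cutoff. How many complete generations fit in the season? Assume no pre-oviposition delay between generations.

5 generations

Weekly DD (7 × max(0, T̄ − 10.6)): 18.2, 23.1, 37.8, 0.0, 49.0, 109.2, 86.1, 37.8, 100.8, 116.9, 56.0, 0.0, 14.7, 107.8, 117.6, 36.4, 75.6, 98.0, 0.0.
Season total = 1085.0 DD.
Complete generations = ⌊1085.0 / 186⌋ = 5.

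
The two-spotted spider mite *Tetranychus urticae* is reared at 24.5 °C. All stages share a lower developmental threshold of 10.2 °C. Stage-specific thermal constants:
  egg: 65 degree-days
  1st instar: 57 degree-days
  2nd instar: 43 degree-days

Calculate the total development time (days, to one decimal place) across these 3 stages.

11.5 days

Daily accumulation at 24.5 °C = 24.5 − 10.2 = 14.3 DD/day.
Total K = 65 + 57 + 43 = 165 DD.
Total duration = 165 / 14.3 = 11.538 ≈ 11.5 days.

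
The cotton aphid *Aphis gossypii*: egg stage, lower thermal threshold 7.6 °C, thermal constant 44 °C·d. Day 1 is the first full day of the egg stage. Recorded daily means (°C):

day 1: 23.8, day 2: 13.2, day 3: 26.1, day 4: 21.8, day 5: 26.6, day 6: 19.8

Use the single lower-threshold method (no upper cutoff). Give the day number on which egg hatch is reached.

Daily DD above 7.6 °C: 16.2, 5.6, 18.5, 14.2, 19.0, 12.2.
Cumulative: 16.2, 21.8, 40.3, 54.5, 73.5, 85.7.
The total first reaches 44 DD on day 4.

day 4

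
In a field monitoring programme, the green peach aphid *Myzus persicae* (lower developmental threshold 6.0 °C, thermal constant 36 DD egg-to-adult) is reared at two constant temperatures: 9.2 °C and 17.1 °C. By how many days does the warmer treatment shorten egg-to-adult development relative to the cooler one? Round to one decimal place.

At 9.2 °C: 36 / (9.2 − 6.0) = 36 / 3.2 = 11.250 d.
At 17.1 °C: 36 / (17.1 − 6.0) = 36 / 11.1 = 3.243 d.
Difference = |11.250 − 3.243| = 8.007 ≈ 8.0 days.

8.0 days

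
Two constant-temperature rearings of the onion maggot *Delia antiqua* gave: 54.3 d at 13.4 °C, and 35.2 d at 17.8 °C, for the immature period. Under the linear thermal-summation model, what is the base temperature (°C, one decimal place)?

Linear rate model ⇒ the product D·(T − T_b) is constant across temperatures.
54.3·(13.4 − T_b) = 35.2·(17.8 − T_b)
T_b = (54.3·13.4 − 35.2·17.8) / (54.3 − 35.2) = 101.06 / 19.1 = 5.291 °C ≈ 5.3 °C.

5.3 °C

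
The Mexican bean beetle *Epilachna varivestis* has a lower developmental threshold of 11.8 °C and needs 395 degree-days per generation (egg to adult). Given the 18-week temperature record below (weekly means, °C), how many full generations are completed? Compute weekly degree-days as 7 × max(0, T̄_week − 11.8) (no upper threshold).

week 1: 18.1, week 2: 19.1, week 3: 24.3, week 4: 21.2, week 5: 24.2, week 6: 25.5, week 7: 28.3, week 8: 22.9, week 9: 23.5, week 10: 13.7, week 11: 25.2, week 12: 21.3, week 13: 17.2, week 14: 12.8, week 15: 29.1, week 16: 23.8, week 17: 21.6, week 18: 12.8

3 generations

Weekly DD (7 × max(0, T̄ − 11.8)): 44.1, 51.1, 87.5, 65.8, 86.8, 95.9, 115.5, 77.7, 81.9, 13.3, 93.8, 66.5, 37.8, 7.0, 121.1, 84.0, 68.6, 7.0.
Season total = 1205.4 DD.
Complete generations = ⌊1205.4 / 395⌋ = 3.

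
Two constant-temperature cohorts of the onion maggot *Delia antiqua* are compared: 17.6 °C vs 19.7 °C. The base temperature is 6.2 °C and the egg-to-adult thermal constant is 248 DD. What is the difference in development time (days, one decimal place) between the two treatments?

3.4 days

At 17.6 °C: 248 / (17.6 − 6.2) = 248 / 11.4 = 21.754 d.
At 19.7 °C: 248 / (19.7 − 6.2) = 248 / 13.5 = 18.370 d.
Difference = |21.754 − 18.370| = 3.384 ≈ 3.4 days.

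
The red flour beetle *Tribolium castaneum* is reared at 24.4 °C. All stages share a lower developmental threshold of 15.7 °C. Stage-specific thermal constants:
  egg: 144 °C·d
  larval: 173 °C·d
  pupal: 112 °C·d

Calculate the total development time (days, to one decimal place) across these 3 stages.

Daily accumulation at 24.4 °C = 24.4 − 15.7 = 8.7 DD/day.
Total K = 144 + 173 + 112 = 429 DD.
Total duration = 429 / 8.7 = 49.310 ≈ 49.3 days.

49.3 days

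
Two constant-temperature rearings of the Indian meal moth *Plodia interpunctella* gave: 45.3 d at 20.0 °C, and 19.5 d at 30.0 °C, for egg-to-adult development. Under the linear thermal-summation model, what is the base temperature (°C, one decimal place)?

Linear rate model ⇒ the product D·(T − T_b) is constant across temperatures.
45.3·(20.0 − T_b) = 19.5·(30.0 − T_b)
T_b = (45.3·20.0 − 19.5·30.0) / (45.3 − 19.5) = 321.00 / 25.8 = 12.442 °C ≈ 12.4 °C.

12.4 °C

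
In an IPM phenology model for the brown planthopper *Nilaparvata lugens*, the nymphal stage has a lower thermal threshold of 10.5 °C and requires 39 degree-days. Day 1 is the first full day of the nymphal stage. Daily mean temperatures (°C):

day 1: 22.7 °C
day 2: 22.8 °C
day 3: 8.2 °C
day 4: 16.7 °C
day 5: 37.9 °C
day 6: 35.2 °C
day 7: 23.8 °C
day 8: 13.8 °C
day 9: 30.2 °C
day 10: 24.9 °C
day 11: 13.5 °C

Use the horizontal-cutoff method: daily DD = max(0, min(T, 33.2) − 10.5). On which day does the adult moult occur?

Daily DD above 10.5 °C (capped at 22.7): 12.2, 12.3, 0.0, 6.2, 22.7, 22.7, 13.3, 3.3, 19.7, 14.4, 3.0.
Cumulative: 12.2, 24.5, 24.5, 30.7, 53.4, 76.1, 89.4, 92.7, 112.4, 126.8, 129.8.
The total first reaches 39 DD on day 5.

day 5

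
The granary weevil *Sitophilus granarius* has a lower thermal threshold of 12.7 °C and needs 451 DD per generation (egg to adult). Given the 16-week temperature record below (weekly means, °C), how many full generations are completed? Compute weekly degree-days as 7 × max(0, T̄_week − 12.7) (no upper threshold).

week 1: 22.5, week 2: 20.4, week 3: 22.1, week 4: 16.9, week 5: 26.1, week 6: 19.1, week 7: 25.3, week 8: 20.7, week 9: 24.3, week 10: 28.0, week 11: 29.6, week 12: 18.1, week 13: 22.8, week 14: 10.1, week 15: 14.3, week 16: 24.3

2 generations

Weekly DD (7 × max(0, T̄ − 12.7)): 68.6, 53.9, 65.8, 29.4, 93.8, 44.8, 88.2, 56.0, 81.2, 107.1, 118.3, 37.8, 70.7, 0.0, 11.2, 81.2.
Season total = 1008.0 DD.
Complete generations = ⌊1008.0 / 451⌋ = 2.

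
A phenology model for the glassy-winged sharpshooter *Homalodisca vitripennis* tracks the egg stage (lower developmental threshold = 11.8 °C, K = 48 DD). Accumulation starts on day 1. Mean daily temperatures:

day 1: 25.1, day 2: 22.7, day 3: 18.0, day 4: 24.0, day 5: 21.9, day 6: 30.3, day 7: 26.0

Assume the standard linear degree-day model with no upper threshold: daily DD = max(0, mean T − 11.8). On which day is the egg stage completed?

Daily DD above 11.8 °C: 13.3, 10.9, 6.2, 12.2, 10.1, 18.5, 14.2.
Cumulative: 13.3, 24.2, 30.4, 42.6, 52.7, 71.2, 85.4.
The total first reaches 48 DD on day 5.

day 5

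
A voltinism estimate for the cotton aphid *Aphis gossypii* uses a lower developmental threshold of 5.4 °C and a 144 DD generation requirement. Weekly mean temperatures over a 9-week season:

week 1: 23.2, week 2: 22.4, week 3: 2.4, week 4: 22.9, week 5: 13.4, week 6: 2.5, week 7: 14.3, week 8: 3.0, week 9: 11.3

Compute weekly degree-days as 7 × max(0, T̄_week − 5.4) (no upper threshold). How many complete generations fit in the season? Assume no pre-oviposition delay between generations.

3 generations

Weekly DD (7 × max(0, T̄ − 5.4)): 124.6, 119.0, 0.0, 122.5, 56.0, 0.0, 62.3, 0.0, 41.3.
Season total = 525.7 DD.
Complete generations = ⌊525.7 / 144⌋ = 3.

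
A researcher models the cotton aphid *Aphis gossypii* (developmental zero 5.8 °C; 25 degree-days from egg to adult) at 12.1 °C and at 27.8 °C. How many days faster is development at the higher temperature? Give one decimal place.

2.8 days

At 12.1 °C: 25 / (12.1 − 5.8) = 25 / 6.3 = 3.968 d.
At 27.8 °C: 25 / (27.8 − 5.8) = 25 / 22.0 = 1.136 d.
Difference = |3.968 − 1.136| = 2.832 ≈ 2.8 days.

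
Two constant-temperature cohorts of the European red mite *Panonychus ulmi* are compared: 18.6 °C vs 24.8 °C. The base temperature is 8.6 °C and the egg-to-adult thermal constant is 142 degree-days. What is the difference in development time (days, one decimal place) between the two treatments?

At 18.6 °C: 142 / (18.6 − 8.6) = 142 / 10.0 = 14.200 d.
At 24.8 °C: 142 / (24.8 − 8.6) = 142 / 16.2 = 8.765 d.
Difference = |14.200 − 8.765| = 5.435 ≈ 5.4 days.

5.4 days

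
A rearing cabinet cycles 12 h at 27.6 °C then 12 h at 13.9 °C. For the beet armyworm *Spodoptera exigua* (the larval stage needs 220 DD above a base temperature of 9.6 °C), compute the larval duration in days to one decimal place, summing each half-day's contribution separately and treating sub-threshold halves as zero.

Day half: max(0, 27.6 − 9.6) × 0.5 = 18.0 × 0.5 = 9.00 DD.
Night half: max(0, 13.9 − 9.6) × 0.5 = 4.3 × 0.5 = 2.15 DD.
Per 24 h: 11.15 DD/day.
Duration = 220 / 11.15 = 19.731 ≈ 19.7 days.

19.7 days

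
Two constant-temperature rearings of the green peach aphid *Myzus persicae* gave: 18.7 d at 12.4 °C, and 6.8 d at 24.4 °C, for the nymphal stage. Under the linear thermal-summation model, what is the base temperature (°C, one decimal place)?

Linear rate model ⇒ the product D·(T − T_b) is constant across temperatures.
18.7·(12.4 − T_b) = 6.8·(24.4 − T_b)
T_b = (18.7·12.4 − 6.8·24.4) / (18.7 − 6.8) = 65.96 / 11.9 = 5.543 °C ≈ 5.5 °C.

5.5 °C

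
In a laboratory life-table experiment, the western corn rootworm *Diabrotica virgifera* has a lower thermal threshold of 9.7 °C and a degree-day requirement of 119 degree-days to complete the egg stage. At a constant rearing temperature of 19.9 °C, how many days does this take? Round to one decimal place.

11.7 days

Daily accumulation = 19.9 − 9.7 = 10.2 DD/day.
Duration = 119 / 10.2 = 11.667 ≈ 11.7 days.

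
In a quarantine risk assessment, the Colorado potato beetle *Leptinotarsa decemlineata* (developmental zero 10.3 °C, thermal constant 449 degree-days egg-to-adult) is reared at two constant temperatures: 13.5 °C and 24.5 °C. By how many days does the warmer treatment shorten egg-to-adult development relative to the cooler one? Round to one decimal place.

108.7 days

At 13.5 °C: 449 / (13.5 − 10.3) = 449 / 3.2 = 140.313 d.
At 24.5 °C: 449 / (24.5 − 10.3) = 449 / 14.2 = 31.620 d.
Difference = |140.313 − 31.620| = 108.693 ≈ 108.7 days.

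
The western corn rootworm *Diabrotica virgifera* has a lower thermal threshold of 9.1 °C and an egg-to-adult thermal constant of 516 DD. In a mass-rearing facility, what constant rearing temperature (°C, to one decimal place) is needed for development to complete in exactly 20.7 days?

Required daily accumulation = 516 / 20.7 = 24.928 DD/day.
T = T_base + 24.928 = 9.1 + 24.928 = 34.028 ≈ 34.0 °C.

34.0 °C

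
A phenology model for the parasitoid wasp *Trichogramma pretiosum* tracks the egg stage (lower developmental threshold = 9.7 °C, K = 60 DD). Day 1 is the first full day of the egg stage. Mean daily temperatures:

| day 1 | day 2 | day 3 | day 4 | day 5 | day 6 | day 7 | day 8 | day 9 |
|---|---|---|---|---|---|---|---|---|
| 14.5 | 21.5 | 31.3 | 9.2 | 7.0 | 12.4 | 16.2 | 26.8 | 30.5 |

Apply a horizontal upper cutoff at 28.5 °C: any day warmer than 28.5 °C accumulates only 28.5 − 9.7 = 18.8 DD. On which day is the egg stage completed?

Daily DD above 9.7 °C (capped at 18.8): 4.8, 11.8, 18.8, 0.0, 0.0, 2.7, 6.5, 17.1, 18.8.
Cumulative: 4.8, 16.6, 35.4, 35.4, 35.4, 38.1, 44.6, 61.7, 80.5.
The total first reaches 60 DD on day 8.

day 8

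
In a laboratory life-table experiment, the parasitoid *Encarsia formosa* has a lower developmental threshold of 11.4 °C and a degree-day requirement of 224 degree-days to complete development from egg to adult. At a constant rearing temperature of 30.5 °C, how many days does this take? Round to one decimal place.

11.7 days

Daily accumulation = 30.5 − 11.4 = 19.1 DD/day.
Duration = 224 / 19.1 = 11.728 ≈ 11.7 days.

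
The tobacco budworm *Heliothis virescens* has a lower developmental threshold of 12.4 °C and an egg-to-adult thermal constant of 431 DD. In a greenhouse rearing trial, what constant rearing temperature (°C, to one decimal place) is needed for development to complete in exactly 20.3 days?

Required daily accumulation = 431 / 20.3 = 21.232 DD/day.
T = T_base + 21.232 = 12.4 + 21.232 = 33.632 ≈ 33.6 °C.

33.6 °C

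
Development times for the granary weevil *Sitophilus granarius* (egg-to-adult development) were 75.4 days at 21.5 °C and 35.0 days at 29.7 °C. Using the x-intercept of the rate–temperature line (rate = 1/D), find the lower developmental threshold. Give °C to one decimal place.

Equal thermal constants: D₁(T₁ − T_b) = D₂(T₂ − T_b).
75.4·(21.5 − T_b) = 35.0·(29.7 − T_b)
T_b = (75.4·21.5 − 35.0·29.7) / (75.4 − 35.0) = 581.60 / 40.4 = 14.396 °C ≈ 14.4 °C.

14.4 °C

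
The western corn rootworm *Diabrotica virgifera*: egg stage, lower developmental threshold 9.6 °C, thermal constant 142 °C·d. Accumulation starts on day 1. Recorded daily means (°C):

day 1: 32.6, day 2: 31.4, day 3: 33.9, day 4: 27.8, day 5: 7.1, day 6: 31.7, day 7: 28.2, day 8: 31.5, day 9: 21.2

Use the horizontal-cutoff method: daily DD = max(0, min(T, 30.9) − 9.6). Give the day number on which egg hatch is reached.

day 8

Daily DD above 9.6 °C (capped at 21.3): 21.3, 21.3, 21.3, 18.2, 0.0, 21.3, 18.6, 21.3, 11.6.
Cumulative: 21.3, 42.6, 63.9, 82.1, 82.1, 103.4, 122.0, 143.3, 154.9.
The total first reaches 142 DD on day 8.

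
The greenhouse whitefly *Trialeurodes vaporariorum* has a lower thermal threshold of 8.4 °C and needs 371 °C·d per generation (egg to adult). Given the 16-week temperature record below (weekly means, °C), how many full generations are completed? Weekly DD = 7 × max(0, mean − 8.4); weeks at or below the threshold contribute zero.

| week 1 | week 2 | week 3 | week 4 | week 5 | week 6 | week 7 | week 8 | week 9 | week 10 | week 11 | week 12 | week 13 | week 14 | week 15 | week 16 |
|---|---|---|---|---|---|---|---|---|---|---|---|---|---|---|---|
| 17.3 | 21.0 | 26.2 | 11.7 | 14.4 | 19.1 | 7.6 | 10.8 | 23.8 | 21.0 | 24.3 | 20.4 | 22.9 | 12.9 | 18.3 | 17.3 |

2 generations

Weekly DD (7 × max(0, T̄ − 8.4)): 62.3, 88.2, 124.6, 23.1, 42.0, 74.9, 0.0, 16.8, 107.8, 88.2, 111.3, 84.0, 101.5, 31.5, 69.3, 62.3.
Season total = 1087.8 DD.
Complete generations = ⌊1087.8 / 371⌋ = 2.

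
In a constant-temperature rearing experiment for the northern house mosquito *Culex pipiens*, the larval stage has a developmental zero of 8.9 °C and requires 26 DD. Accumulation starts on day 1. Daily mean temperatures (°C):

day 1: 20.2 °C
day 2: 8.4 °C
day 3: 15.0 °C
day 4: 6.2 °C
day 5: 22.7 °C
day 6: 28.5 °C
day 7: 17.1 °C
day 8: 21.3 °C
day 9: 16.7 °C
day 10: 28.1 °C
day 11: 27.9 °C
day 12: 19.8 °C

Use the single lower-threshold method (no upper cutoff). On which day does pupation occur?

Daily DD above 8.9 °C: 11.3, 0.0, 6.1, 0.0, 13.8, 19.6, 8.2, 12.4, 7.8, 19.2, 19.0, 10.9.
Cumulative: 11.3, 11.3, 17.4, 17.4, 31.2, 50.8, 59.0, 71.4, 79.2, 98.4, 117.4, 128.3.
The total first reaches 26 DD on day 5.

day 5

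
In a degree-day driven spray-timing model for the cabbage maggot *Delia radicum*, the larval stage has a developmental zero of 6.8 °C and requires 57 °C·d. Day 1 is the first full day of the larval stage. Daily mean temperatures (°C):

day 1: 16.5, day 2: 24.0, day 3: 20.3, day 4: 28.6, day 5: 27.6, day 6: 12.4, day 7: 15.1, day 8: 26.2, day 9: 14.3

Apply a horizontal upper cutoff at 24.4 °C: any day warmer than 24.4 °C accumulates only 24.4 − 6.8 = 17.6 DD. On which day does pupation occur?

Daily DD above 6.8 °C (capped at 17.6): 9.7, 17.2, 13.5, 17.6, 17.6, 5.6, 8.3, 17.6, 7.5.
Cumulative: 9.7, 26.9, 40.4, 58.0, 75.6, 81.2, 89.5, 107.1, 114.6.
The total first reaches 57 DD on day 4.

day 4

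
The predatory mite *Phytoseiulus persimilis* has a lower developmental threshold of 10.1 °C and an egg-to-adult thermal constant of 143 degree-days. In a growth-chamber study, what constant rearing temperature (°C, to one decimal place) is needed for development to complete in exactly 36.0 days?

14.1 °C

Required daily accumulation = 143 / 36.0 = 3.972 DD/day.
T = T_base + 3.972 = 10.1 + 3.972 = 14.072 ≈ 14.1 °C.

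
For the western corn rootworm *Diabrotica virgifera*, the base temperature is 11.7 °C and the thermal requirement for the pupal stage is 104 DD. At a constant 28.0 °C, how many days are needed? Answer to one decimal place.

6.4 days

Daily accumulation = 28.0 − 11.7 = 16.3 DD/day.
Duration = 104 / 16.3 = 6.380 ≈ 6.4 days.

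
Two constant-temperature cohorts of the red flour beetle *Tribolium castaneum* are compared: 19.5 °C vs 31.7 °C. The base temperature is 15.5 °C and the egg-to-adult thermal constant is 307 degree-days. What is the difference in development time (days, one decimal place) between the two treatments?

57.8 days

At 19.5 °C: 307 / (19.5 − 15.5) = 307 / 4.0 = 76.750 d.
At 31.7 °C: 307 / (31.7 − 15.5) = 307 / 16.2 = 18.951 d.
Difference = |76.750 − 18.951| = 57.799 ≈ 57.8 days.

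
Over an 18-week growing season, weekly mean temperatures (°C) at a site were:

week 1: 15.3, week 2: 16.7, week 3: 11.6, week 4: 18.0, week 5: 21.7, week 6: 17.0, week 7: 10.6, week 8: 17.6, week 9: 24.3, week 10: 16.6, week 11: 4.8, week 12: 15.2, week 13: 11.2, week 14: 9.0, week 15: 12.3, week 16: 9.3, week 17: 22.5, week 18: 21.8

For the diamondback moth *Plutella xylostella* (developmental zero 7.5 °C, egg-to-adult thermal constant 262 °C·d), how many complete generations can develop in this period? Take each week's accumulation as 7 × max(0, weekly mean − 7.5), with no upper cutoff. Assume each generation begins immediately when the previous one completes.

3 generations

Weekly DD (7 × max(0, T̄ − 7.5)): 54.6, 64.4, 28.7, 73.5, 99.4, 66.5, 21.7, 70.7, 117.6, 63.7, 0.0, 53.9, 25.9, 10.5, 33.6, 12.6, 105.0, 100.1.
Season total = 1002.4 DD.
Complete generations = ⌊1002.4 / 262⌋ = 3.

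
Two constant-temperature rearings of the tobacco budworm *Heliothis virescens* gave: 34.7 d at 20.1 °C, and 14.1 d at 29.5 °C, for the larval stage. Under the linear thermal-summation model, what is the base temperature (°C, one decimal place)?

13.7 °C

Equal thermal constants: D₁(T₁ − T_b) = D₂(T₂ − T_b).
34.7·(20.1 − T_b) = 14.1·(29.5 − T_b)
T_b = (34.7·20.1 − 14.1·29.5) / (34.7 − 14.1) = 281.52 / 20.6 = 13.666 °C ≈ 13.7 °C.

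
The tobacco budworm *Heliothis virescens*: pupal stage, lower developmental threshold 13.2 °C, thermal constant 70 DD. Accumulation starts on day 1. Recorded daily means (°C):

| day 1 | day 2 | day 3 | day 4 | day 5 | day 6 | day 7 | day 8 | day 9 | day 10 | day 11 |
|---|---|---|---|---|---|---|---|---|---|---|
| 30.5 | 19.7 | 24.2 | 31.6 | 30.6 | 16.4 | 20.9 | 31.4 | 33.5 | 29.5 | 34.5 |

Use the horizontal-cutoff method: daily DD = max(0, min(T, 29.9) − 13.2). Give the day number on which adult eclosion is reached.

day 6

Daily DD above 13.2 °C (capped at 16.7): 16.7, 6.5, 11.0, 16.7, 16.7, 3.2, 7.7, 16.7, 16.7, 16.3, 16.7.
Cumulative: 16.7, 23.2, 34.2, 50.9, 67.6, 70.8, 78.5, 95.2, 111.9, 128.2, 144.9.
The total first reaches 70 DD on day 6.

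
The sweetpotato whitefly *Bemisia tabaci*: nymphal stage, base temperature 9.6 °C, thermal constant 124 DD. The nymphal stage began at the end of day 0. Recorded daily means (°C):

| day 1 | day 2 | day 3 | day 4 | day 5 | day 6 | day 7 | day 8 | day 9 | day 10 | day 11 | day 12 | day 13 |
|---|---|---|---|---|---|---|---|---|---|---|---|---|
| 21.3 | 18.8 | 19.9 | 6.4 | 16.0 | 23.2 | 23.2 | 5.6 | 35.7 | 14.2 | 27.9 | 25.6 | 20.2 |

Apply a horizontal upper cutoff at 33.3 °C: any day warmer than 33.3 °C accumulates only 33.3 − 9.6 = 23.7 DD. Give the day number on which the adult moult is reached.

day 12

Daily DD above 9.6 °C (capped at 23.7): 11.7, 9.2, 10.3, 0.0, 6.4, 13.6, 13.6, 0.0, 23.7, 4.6, 18.3, 16.0, 10.6.
Cumulative: 11.7, 20.9, 31.2, 31.2, 37.6, 51.2, 64.8, 64.8, 88.5, 93.1, 111.4, 127.4, 138.0.
The total first reaches 124 DD on day 12.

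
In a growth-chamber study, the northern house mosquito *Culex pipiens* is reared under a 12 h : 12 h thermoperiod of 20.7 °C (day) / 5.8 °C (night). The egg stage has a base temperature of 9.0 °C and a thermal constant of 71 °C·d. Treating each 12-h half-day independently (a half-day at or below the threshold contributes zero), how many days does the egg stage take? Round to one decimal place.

12.1 days

Day half: max(0, 20.7 − 9.0) × 0.5 = 11.7 × 0.5 = 5.85 DD.
Night half: max(0, 5.8 − 9.0) × 0.5 = 0.0 × 0.5 = 0.00 DD.
Per 24 h: 5.85 DD/day.
Duration = 71 / 5.85 = 12.137 ≈ 12.1 days.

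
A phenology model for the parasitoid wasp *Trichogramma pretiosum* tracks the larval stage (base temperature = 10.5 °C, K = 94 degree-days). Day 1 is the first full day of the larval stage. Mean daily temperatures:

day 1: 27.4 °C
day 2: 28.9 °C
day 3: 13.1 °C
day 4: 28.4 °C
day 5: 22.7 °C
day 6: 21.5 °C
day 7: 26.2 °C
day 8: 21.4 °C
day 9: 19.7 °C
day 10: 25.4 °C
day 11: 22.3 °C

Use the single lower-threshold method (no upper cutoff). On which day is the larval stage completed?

day 7

Daily DD above 10.5 °C: 16.9, 18.4, 2.6, 17.9, 12.2, 11.0, 15.7, 10.9, 9.2, 14.9, 11.8.
Cumulative: 16.9, 35.3, 37.9, 55.8, 68.0, 79.0, 94.7, 105.6, 114.8, 129.7, 141.5.
The total first reaches 94 DD on day 7.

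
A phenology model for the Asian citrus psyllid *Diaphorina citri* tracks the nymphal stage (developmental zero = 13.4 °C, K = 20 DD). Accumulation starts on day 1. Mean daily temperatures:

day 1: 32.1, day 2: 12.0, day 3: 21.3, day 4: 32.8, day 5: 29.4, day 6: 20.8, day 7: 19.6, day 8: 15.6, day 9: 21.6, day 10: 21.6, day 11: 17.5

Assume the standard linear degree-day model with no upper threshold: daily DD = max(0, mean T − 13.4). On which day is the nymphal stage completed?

day 3

Daily DD above 13.4 °C: 18.7, 0.0, 7.9, 19.4, 16.0, 7.4, 6.2, 2.2, 8.2, 8.2, 4.1.
Cumulative: 18.7, 18.7, 26.6, 46.0, 62.0, 69.4, 75.6, 77.8, 86.0, 94.2, 98.3.
The total first reaches 20 DD on day 3.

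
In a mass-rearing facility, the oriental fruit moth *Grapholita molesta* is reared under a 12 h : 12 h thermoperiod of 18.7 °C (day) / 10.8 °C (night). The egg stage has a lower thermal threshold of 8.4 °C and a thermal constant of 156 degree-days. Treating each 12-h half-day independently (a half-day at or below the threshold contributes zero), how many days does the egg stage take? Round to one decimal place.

24.6 days

Day half: max(0, 18.7 − 8.4) × 0.5 = 10.3 × 0.5 = 5.15 DD.
Night half: max(0, 10.8 − 8.4) × 0.5 = 2.4 × 0.5 = 1.20 DD.
Per 24 h: 6.35 DD/day.
Duration = 156 / 6.35 = 24.567 ≈ 24.6 days.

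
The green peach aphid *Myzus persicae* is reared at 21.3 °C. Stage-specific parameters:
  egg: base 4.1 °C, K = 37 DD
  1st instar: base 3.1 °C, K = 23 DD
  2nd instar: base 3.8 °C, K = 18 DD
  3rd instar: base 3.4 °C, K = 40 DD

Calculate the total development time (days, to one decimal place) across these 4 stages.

egg: 37 / (21.3 − 4.1) = 37 / 17.2 = 2.151 d.
1st instar: 23 / (21.3 − 3.1) = 23 / 18.2 = 1.264 d.
2nd instar: 18 / (21.3 − 3.8) = 18 / 17.5 = 1.029 d.
3rd instar: 40 / (21.3 − 3.4) = 40 / 17.9 = 2.235 d.
Sum = 6.678 ≈ 6.7 days.

6.7 days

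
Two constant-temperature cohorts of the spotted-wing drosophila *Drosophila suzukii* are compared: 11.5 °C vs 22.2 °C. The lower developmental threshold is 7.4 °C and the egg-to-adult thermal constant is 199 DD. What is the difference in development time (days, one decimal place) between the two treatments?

At 11.5 °C: 199 / (11.5 − 7.4) = 199 / 4.1 = 48.537 d.
At 22.2 °C: 199 / (22.2 − 7.4) = 199 / 14.8 = 13.446 d.
Difference = |48.537 − 13.446| = 35.091 ≈ 35.1 days.

35.1 days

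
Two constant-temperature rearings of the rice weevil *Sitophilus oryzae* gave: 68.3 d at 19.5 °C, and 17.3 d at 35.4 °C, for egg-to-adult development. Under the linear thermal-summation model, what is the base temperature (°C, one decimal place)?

14.1 °C

Under the model K = D·(T − T_b), so D₁·(T₁ − T_b) = D₂·(T₂ − T_b).
68.3·(19.5 − T_b) = 17.3·(35.4 − T_b)
T_b = (68.3·19.5 − 17.3·35.4) / (68.3 − 17.3) = 719.43 / 51.0 = 14.106 °C ≈ 14.1 °C.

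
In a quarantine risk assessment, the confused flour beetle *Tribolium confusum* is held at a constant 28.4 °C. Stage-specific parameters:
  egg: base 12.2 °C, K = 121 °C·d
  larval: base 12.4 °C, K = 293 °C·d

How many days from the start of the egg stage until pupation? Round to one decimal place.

25.8 days

egg: 121 / (28.4 − 12.2) = 121 / 16.2 = 7.469 d.
larval: 293 / (28.4 − 12.4) = 293 / 16.0 = 18.313 d.
Sum = 25.782 ≈ 25.8 days.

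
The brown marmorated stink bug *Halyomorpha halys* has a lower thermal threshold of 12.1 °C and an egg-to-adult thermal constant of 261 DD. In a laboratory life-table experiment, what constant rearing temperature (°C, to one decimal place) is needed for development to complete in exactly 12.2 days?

33.5 °C

Required daily accumulation = 261 / 12.2 = 21.393 DD/day.
T = T_base + 21.393 = 12.1 + 21.393 = 33.493 ≈ 33.5 °C.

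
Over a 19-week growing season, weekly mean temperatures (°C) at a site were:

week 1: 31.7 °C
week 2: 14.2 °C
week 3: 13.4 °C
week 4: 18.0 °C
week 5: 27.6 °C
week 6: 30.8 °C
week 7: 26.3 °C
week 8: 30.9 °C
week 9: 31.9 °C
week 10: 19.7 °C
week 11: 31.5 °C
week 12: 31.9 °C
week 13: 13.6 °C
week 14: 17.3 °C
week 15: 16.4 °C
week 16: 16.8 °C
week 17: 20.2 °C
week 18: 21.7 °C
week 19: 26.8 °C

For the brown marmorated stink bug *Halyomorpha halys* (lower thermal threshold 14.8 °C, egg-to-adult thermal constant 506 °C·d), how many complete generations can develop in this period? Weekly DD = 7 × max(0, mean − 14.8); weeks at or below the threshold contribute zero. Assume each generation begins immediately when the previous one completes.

Weekly DD (7 × max(0, T̄ − 14.8)): 118.3, 0.0, 0.0, 22.4, 89.6, 112.0, 80.5, 112.7, 119.7, 34.3, 116.9, 119.7, 0.0, 17.5, 11.2, 14.0, 37.8, 48.3, 84.0.
Season total = 1138.9 DD.
Complete generations = ⌊1138.9 / 506⌋ = 2.

2 generations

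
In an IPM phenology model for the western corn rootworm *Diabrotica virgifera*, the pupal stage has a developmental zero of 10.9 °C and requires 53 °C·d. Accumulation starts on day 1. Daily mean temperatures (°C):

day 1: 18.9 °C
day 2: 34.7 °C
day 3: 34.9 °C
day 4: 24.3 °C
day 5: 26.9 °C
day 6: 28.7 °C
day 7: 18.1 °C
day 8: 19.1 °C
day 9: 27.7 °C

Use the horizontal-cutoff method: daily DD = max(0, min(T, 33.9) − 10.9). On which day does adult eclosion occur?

day 3

Daily DD above 10.9 °C (capped at 23.0): 8.0, 23.0, 23.0, 13.4, 16.0, 17.8, 7.2, 8.2, 16.8.
Cumulative: 8.0, 31.0, 54.0, 67.4, 83.4, 101.2, 108.4, 116.6, 133.4.
The total first reaches 53 DD on day 3.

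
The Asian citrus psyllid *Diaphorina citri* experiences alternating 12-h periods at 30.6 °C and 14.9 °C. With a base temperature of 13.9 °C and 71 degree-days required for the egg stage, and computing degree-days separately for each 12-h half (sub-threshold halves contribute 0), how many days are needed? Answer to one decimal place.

Day half: max(0, 30.6 − 13.9) × 0.5 = 16.7 × 0.5 = 8.35 DD.
Night half: max(0, 14.9 − 13.9) × 0.5 = 1.0 × 0.5 = 0.50 DD.
Per 24 h: 8.85 DD/day.
Duration = 71 / 8.85 = 8.023 ≈ 8.0 days.

8.0 days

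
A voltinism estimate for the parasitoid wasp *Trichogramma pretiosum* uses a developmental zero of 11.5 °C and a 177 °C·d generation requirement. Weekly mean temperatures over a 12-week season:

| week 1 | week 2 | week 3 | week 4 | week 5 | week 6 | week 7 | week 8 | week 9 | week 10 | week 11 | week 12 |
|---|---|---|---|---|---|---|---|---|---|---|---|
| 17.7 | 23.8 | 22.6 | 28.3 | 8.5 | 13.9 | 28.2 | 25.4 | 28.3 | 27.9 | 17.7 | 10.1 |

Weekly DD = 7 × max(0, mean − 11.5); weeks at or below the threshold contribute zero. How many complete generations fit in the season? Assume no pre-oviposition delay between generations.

4 generations

Weekly DD (7 × max(0, T̄ − 11.5)): 43.4, 86.1, 77.7, 117.6, 0.0, 16.8, 116.9, 97.3, 117.6, 114.8, 43.4, 0.0.
Season total = 831.6 DD.
Complete generations = ⌊831.6 / 177⌋ = 4.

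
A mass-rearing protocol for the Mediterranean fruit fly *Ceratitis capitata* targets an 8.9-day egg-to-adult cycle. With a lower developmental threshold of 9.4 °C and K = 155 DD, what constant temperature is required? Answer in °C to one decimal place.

26.8 °C

Required daily accumulation = 155 / 8.9 = 17.416 DD/day.
T = T_base + 17.416 = 9.4 + 17.416 = 26.816 ≈ 26.8 °C.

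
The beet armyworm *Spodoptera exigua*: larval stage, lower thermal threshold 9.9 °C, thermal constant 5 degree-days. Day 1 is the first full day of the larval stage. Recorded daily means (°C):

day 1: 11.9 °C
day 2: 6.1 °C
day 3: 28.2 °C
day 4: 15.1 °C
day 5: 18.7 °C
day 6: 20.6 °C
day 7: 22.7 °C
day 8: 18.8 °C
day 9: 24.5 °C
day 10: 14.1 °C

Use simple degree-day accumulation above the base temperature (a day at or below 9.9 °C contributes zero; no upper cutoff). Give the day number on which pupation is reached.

Daily DD above 9.9 °C: 2.0, 0.0, 18.3, 5.2, 8.8, 10.7, 12.8, 8.9, 14.6, 4.2.
Cumulative: 2.0, 2.0, 20.3, 25.5, 34.3, 45.0, 57.8, 66.7, 81.3, 85.5.
The total first reaches 5 DD on day 3.

day 3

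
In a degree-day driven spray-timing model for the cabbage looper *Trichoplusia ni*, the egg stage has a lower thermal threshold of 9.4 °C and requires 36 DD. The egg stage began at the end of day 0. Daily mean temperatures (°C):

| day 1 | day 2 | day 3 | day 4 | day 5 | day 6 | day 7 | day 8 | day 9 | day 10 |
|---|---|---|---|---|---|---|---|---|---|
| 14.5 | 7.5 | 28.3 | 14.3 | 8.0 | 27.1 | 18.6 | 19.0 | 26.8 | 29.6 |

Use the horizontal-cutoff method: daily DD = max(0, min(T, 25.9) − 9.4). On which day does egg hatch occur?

Daily DD above 9.4 °C (capped at 16.5): 5.1, 0.0, 16.5, 4.9, 0.0, 16.5, 9.2, 9.6, 16.5, 16.5.
Cumulative: 5.1, 5.1, 21.6, 26.5, 26.5, 43.0, 52.2, 61.8, 78.3, 94.8.
The total first reaches 36 DD on day 6.

day 6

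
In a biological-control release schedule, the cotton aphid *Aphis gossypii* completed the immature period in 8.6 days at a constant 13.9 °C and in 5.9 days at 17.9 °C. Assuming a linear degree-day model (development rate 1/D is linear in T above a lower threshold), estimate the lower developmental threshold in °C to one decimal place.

5.2 °C

Equal thermal constants: D₁(T₁ − T_b) = D₂(T₂ − T_b).
8.6·(13.9 − T_b) = 5.9·(17.9 − T_b)
T_b = (8.6·13.9 − 5.9·17.9) / (8.6 − 5.9) = 13.93 / 2.7 = 5.159 °C ≈ 5.2 °C.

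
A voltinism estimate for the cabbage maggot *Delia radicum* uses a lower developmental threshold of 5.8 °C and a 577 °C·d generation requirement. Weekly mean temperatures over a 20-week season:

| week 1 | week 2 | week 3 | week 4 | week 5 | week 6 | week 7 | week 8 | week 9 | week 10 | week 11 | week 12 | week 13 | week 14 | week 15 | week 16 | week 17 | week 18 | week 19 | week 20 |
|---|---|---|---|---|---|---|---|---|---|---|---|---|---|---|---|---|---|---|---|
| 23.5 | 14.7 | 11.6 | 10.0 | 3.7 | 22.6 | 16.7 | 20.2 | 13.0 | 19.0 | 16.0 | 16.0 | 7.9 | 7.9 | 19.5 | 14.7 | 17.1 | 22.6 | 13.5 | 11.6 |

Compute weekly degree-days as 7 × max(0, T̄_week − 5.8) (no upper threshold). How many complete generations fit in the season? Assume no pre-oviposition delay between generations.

Weekly DD (7 × max(0, T̄ − 5.8)): 123.9, 62.3, 40.6, 29.4, 0.0, 117.6, 76.3, 100.8, 50.4, 92.4, 71.4, 71.4, 14.7, 14.7, 95.9, 62.3, 79.1, 117.6, 53.9, 40.6.
Season total = 1315.3 DD.
Complete generations = ⌊1315.3 / 577⌋ = 2.

2 generations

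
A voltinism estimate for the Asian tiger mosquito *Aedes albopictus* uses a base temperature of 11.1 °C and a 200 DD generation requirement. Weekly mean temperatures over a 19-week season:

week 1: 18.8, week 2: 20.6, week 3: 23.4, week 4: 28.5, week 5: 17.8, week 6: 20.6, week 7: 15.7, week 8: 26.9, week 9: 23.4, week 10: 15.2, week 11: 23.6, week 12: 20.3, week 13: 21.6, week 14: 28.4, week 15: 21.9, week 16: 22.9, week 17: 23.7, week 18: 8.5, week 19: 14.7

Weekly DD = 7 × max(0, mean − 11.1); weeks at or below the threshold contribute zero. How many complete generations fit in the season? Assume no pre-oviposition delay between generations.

Weekly DD (7 × max(0, T̄ − 11.1)): 53.9, 66.5, 86.1, 121.8, 46.9, 66.5, 32.2, 110.6, 86.1, 28.7, 87.5, 64.4, 73.5, 121.1, 75.6, 82.6, 88.2, 0.0, 25.2.
Season total = 1317.4 DD.
Complete generations = ⌊1317.4 / 200⌋ = 6.

6 generations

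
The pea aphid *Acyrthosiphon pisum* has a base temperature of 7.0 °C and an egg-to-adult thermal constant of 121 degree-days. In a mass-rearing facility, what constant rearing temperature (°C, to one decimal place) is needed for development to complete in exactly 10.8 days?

18.2 °C

Required daily accumulation = 121 / 10.8 = 11.204 DD/day.
T = T_base + 11.204 = 7.0 + 11.204 = 18.204 ≈ 18.2 °C.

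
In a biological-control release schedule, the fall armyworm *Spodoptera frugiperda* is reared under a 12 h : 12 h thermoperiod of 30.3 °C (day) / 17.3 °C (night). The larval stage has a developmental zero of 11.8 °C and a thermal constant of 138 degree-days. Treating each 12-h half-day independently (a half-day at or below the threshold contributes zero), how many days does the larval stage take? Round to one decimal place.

11.5 days

Day half: max(0, 30.3 − 11.8) × 0.5 = 18.5 × 0.5 = 9.25 DD.
Night half: max(0, 17.3 − 11.8) × 0.5 = 5.5 × 0.5 = 2.75 DD.
Per 24 h: 12.00 DD/day.
Duration = 138 / 12.00 = 11.500 ≈ 11.5 days.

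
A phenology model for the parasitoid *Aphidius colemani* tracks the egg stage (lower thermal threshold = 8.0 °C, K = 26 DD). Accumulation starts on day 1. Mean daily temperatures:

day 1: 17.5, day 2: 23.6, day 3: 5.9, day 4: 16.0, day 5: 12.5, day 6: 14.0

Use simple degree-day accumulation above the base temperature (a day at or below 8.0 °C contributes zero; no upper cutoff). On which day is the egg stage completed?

day 4

Daily DD above 8.0 °C: 9.5, 15.6, 0.0, 8.0, 4.5, 6.0.
Cumulative: 9.5, 25.1, 25.1, 33.1, 37.6, 43.6.
The total first reaches 26 DD on day 4.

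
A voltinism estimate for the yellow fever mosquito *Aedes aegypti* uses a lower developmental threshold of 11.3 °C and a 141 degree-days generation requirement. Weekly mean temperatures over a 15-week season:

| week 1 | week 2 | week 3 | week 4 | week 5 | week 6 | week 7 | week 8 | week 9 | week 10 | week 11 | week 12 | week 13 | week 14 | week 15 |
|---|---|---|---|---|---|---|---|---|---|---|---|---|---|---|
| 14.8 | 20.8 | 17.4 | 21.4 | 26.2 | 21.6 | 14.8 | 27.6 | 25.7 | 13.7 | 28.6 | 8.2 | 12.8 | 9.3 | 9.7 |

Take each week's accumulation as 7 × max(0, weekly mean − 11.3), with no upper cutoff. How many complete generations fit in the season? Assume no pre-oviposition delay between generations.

Weekly DD (7 × max(0, T̄ − 11.3)): 24.5, 66.5, 42.7, 70.7, 104.3, 72.1, 24.5, 114.1, 100.8, 16.8, 121.1, 0.0, 10.5, 0.0, 0.0.
Season total = 768.6 DD.
Complete generations = ⌊768.6 / 141⌋ = 5.

5 generations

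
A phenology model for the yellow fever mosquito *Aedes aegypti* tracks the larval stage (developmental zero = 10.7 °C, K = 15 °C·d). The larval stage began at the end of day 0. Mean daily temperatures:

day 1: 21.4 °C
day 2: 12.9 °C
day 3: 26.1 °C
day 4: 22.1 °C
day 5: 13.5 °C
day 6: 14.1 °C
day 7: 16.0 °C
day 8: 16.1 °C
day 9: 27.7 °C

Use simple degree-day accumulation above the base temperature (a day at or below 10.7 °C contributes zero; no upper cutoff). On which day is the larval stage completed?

Daily DD above 10.7 °C: 10.7, 2.2, 15.4, 11.4, 2.8, 3.4, 5.3, 5.4, 17.0.
Cumulative: 10.7, 12.9, 28.3, 39.7, 42.5, 45.9, 51.2, 56.6, 73.6.
The total first reaches 15 DD on day 3.

day 3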